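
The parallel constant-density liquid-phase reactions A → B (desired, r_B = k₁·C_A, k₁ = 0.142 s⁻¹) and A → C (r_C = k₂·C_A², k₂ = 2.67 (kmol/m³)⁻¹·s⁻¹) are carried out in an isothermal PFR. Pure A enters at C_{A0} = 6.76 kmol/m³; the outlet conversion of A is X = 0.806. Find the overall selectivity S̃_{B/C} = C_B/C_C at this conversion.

C_A = C_{A0}(1−X) = 1.311 kmol/m³.
Along a PFR/batch, dC_B/dC_A = −r_B/(r_B+r_C) = −k₁/(k₁+k₂·C_A).
Integrating from C_{A0} to C_A: C_B = (0.142/2.67)·ln[(0.142+2.67·6.76)/(0.142+2.67·1.31)] = 0.05318·ln(18.19/3.644) = 0.08552 kmol/m³.
C_C = (C_{A0}−C_A)−C_B = 5.363 kmol/m³; S̃_{B/C} = 0.08552/5.363 = 0.0159.

0.0159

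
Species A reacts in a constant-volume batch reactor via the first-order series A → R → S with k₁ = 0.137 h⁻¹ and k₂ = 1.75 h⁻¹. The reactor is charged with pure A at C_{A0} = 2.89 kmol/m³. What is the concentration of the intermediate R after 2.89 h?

For first-order series with pure A initially, C_R(t) = k₁C_{A0}/(k₂−k₁)·(e^(−k₁t) − e^(−k₂t)).
e^(−k₁t) = e^(−0.137×2.89) = e^(−0.3959) = 0.6731; e^(−k₂t) = e^(−5.058) = 0.006361.
C_R = 0.137×2.89/(1.75−0.137) × (0.6731−0.006361) = 0.2455×0.6667 = 0.1636 kmol/m³.

0.164 kmol/m³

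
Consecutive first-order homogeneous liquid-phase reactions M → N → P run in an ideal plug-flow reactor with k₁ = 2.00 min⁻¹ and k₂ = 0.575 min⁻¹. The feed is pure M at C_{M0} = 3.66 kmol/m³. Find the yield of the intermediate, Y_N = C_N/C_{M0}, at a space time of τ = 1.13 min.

Solving the coupled first-order balances gives C_N(τ) = [k₁/(k₂−k₁)]·C_{M0}·(e^(−k₁τ) − e^(−k₂τ)).
e^(−k₁τ) = e^(−2.00×1.13) = e^(−2.260) = 0.1044; e^(−k₂τ) = e^(−0.6497) = 0.5222.
C_N = 2.00×3.66/(0.575−2.00) × (0.1044−0.5222) = (-5.137)×(-0.4178) = 2.146 kmol/m³.
Y_N = C_N/C_{M0} = 2.146/3.66 = 0.586.

0.586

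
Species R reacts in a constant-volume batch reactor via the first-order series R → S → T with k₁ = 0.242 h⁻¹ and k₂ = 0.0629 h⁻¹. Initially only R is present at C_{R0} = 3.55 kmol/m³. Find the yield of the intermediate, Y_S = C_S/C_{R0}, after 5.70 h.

The intermediate concentration in a first-order A→B→C sequence is C_S = k₁C_{R0}(e^(−k₁t) − e^(−k₂t))/(k₂−k₁).
e^(−k₁t) = e^(−0.242×5.70) = e^(−1.379) = 0.2517; e^(−k₂t) = e^(−0.3585) = 0.6987.
C_S = 0.242×3.55/(0.0629−0.242) × (0.2517−0.6987) = (-4.797)×(-0.4470) = 2.144 kmol/m³.
Y_S = C_S/C_{R0} = 2.144/3.55 = 0.604.

0.604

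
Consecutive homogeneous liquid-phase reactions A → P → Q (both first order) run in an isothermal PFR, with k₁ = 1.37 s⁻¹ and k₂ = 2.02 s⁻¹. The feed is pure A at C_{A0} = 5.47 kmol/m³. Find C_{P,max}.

For a first-order series the maximum intermediate yield is C_{P,max}/C_{A0} = (k₁/k₂)^[k₂/(k₂−k₁)].
= (1.37/2.02)^(2.02/(2.02−1.37)) = (0.6782)^(3.108) = 0.2992.
C_{P,max} = 0.2992×5.47 = 1.64 kmol/m³.

1.64 kmol/m³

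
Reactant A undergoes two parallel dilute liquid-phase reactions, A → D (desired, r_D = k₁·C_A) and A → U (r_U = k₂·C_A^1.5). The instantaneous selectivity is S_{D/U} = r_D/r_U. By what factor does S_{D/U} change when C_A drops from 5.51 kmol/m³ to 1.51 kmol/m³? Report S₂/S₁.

1.91

S_{D/U} = (k₁/k₂)·C_A^-0.5, so S₂/S₁ = (C_{A,2}/C_{A,1})^-0.5.
= (1.51/5.51)^(-0.5) = (0.2740)^(-0.5) = 1.91.
Selectivity toward D rises as C_A falls — low-concentration operation is favoured.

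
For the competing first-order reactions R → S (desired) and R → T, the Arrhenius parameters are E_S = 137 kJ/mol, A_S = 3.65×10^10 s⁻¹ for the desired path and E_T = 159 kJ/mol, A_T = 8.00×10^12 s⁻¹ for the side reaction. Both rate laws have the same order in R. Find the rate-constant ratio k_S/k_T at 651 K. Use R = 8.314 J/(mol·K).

With equal orders, S_{S/T} = k_S/k_T = (A_S/A_T)·exp[(E_T−E_S)/(RT)].
(E_T−E_S)/(RT) = (159−137)×10³/(8.314×651) = 22000/5412 = 4.065.
k_S/k_T = (3.65×10^10/8.00×10^12)·exp(4.065) = 0.004562 × 58.25 = 0.266.

0.266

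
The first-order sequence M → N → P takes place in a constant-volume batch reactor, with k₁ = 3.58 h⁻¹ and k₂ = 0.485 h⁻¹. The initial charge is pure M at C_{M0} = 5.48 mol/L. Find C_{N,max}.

For a first-order series the maximum intermediate yield is C_{N,max}/C_{M0} = (k₁/k₂)^[k₂/(k₂−k₁)].
= (3.58/0.485)^(0.485/(0.485−3.58)) = (7.381)^(-0.1567) = 0.7311.
C_{N,max} = 0.7311×5.48 = 4.01 mol/L.

4.01 mol/L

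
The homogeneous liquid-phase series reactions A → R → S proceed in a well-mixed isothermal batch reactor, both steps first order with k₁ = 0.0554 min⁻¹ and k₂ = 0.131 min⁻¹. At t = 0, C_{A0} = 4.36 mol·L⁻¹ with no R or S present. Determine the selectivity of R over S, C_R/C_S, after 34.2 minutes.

For first-order series with pure A initially, C_R(t) = k₁C_{A0}/(k₂−k₁)·(e^(−k₁t) − e^(−k₂t)).
e^(−k₁t) = e^(−0.0554×34.2) = e^(−1.895) = 0.1504; e^(−k₂t) = e^(−4.480) = 0.01133.
C_R = 0.0554×4.36/(0.131−0.0554) × (0.1504−0.01133) = 3.195×0.1390 = 0.4442 mol·L⁻¹.
C_A = C_{A0}e^(−k₁t) = 0.6556 mol·L⁻¹, so C_S = C_{A0}−C_A−C_R = 3.260 mol·L⁻¹; C_R/C_S = 0.136.

0.136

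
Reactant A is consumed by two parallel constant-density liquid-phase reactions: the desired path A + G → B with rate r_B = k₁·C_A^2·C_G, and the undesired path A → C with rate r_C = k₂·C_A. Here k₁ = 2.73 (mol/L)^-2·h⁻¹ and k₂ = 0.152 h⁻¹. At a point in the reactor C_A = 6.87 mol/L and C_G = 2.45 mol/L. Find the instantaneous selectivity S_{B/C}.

302

S_{B/C} = r_B/r_C = (k₁·C_A^2·C_G)/(k₂·C_A) = (k₁/k₂)·C_A·C_G.
= (2.73×6.870^2×2.450) / (0.152×6.870) = 315.7/1.044 = 302.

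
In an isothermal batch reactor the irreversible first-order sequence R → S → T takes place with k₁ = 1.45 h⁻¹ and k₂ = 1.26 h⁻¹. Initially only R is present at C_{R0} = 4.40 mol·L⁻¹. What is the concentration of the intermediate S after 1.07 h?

1.60 mol·L⁻¹

For first-order series with pure R initially, C_S(t) = k₁C_{R0}/(k₂−k₁)·(e^(−k₁t) − e^(−k₂t)).
e^(−k₁t) = e^(−1.45×1.07) = e^(−1.552) = 0.2119; e^(−k₂t) = e^(−1.348) = 0.2597.
C_S = 1.45×4.40/(1.26−1.45) × (0.2119−0.2597) = (-33.58)×(-0.04778) = 1.604 mol·L⁻¹.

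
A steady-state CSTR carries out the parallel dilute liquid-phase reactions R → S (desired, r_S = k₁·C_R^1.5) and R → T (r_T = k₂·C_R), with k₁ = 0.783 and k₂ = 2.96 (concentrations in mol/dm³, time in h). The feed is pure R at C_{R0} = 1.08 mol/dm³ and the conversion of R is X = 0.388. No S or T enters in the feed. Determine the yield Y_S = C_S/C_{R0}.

Exit C_R = C_{R0}(1−X) = 1.08×0.612 = 0.6610 mol/dm³.
Rates in a CSTR are evaluated at the outlet concentration: r_S = 0.783×0.6610^1.5 = 0.4208, r_T = 2.96×0.6610 = 1.956.
Fraction of consumed R going to S: r_S/(r_S+r_T) = 0.1770.
C_S = 0.1770·C_{R0}·X = 0.1770×1.08×0.388 = 0.0742 mol/dm³; Y_S = C_S/C_{R0} = 0.0687.

0.0687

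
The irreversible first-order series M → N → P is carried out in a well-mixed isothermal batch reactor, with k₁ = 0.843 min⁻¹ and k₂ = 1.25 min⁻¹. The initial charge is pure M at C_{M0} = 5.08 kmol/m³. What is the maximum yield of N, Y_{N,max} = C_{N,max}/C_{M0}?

0.298

For a first-order series the maximum intermediate yield is C_{N,max}/C_{M0} = (k₁/k₂)^[k₂/(k₂−k₁)].
= (0.843/1.25)^(1.25/(1.25−0.843)) = (0.6744)^(3.071) = 0.2982.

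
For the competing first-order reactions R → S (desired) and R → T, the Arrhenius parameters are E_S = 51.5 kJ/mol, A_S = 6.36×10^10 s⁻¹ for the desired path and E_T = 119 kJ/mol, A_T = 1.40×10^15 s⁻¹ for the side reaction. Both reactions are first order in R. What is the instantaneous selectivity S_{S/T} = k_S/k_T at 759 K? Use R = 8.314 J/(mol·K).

2.01

Since both paths have the same order in R, the concentration cancels and S_{S/T} = k_S/k_T = (A_S/A_T)·exp[(E_T−E_S)/(RT)].
(E_T−E_S)/(RT) = (119−51.5)×10³/(8.314×759) = 67500/6310 = 10.70.
k_S/k_T = (6.36×10^10/1.40×10^15)·exp(10.70) = 4.543×10^-5 × 44212 = 2.01.
Since E_S < E_T, lowering the temperature improves selectivity toward S.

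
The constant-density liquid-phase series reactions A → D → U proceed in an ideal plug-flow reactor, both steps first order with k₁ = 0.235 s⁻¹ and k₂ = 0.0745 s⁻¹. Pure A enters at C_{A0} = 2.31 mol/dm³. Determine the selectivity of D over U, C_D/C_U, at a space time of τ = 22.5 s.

0.366

For first-order series with pure A initially, C_D(τ) = k₁C_{A0}/(k₂−k₁)·(e^(−k₁τ) − e^(−k₂τ)).
e^(−k₁τ) = e^(−0.235×22.5) = e^(−5.287) = 0.005054; e^(−k₂τ) = e^(−1.676) = 0.1871.
C_D = 0.235×2.31/(0.0745−0.235) × (0.005054−0.1871) = (-3.382)×(-0.1820) = 0.6156 mol/dm³.
C_A = C_{A0}e^(−k₁τ) = 0.01168 mol/dm³, so C_U = C_{A0}−C_A−C_D = 1.683 mol/dm³; C_D/C_U = 0.366.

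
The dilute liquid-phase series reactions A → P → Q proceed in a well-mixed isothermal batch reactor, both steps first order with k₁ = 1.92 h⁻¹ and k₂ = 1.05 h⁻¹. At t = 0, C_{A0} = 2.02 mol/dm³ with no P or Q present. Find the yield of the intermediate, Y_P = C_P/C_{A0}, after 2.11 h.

For first-order series with pure A initially, C_P(t) = k₁C_{A0}/(k₂−k₁)·(e^(−k₁t) − e^(−k₂t)).
e^(−k₁t) = e^(−1.92×2.11) = e^(−4.051) = 0.01740; e^(−k₂t) = e^(−2.216) = 0.1091.
C_P = 1.92×2.02/(1.05−1.92) × (0.01740−0.1091) = (-4.458)×(-0.09170) = 0.4088 mol/dm³.
Y_P = C_P/C_{A0} = 0.4088/2.02 = 0.202.

0.202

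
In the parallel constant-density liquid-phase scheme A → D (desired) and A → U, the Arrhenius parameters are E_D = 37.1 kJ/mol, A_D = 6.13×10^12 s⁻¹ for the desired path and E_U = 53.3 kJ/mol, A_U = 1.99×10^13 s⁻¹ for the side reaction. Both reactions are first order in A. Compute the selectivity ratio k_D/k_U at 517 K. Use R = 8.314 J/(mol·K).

With equal orders, S_{D/U} = k_D/k_U = (A_D/A_U)·exp[(E_U−E_D)/(RT)].
(E_U−E_D)/(RT) = (53.3−37.1)×10³/(8.314×517) = 16200/4298 = 3.769.
k_D/k_U = (6.13×10^12/1.99×10^13)·exp(3.769) = 0.3080 × 43.33 = 13.3.

13.3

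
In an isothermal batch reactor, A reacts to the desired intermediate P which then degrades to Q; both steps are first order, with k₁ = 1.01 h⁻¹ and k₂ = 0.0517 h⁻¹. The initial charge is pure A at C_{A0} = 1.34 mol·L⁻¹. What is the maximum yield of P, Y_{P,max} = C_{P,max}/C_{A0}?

For a first-order series the maximum intermediate yield is C_{P,max}/C_{A0} = (k₁/k₂)^[k₂/(k₂−k₁)].
= (1.01/0.0517)^(0.0517/(0.0517−1.01)) = (19.54)^(-0.05395) = 0.8518.

0.852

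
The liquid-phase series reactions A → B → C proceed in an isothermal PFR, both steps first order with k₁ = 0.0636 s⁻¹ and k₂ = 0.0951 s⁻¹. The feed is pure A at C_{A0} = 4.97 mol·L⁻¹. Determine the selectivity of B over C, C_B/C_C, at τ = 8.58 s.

The intermediate concentration in a first-order A→B→C sequence is C_B = k₁C_{A0}(e^(−k₁τ) − e^(−k₂τ))/(k₂−k₁).
e^(−k₁τ) = e^(−0.0636×8.58) = e^(−0.5457) = 0.5794; e^(−k₂τ) = e^(−0.8160) = 0.4422.
C_B = 0.0636×4.97/(0.0951−0.0636) × (0.5794−0.4422) = 10.03×0.1372 = 1.377 mol·L⁻¹.
C_A = C_{A0}e^(−k₁τ) = 2.880 mol·L⁻¹, so C_C = C_{A0}−C_A−C_B = 0.7131 mol·L⁻¹; C_B/C_C = 1.93.

1.93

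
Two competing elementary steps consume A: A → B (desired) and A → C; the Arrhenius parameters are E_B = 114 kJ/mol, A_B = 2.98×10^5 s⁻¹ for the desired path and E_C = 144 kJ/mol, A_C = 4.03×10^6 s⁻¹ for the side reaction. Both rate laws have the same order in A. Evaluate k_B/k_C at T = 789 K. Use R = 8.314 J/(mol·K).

With equal orders, S_{B/C} = k_B/k_C = (A_B/A_C)·exp[(E_C−E_B)/(RT)].
(E_C−E_B)/(RT) = (144−114)×10³/(8.314×789) = 30000/6560 = 4.573.
k_B/k_C = (2.98×10^5/4.03×10^6)·exp(4.573) = 0.07395 × 96.87 = 7.16.
Since E_B < E_C, lowering the temperature improves selectivity toward B.

7.16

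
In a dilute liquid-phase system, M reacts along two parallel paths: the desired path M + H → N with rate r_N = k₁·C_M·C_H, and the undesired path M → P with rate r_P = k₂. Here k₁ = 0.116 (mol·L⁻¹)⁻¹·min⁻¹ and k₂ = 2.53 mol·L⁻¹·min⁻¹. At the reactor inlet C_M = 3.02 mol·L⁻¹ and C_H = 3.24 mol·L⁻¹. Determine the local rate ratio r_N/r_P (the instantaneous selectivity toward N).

0.449

S_{N/P} = r_N/r_P = (k₁·C_M·C_H)/(k₂) = (k₁/k₂)·C_M·C_H.
= (0.116×3.020×3.240) / (2.53) = 1.135/2.530 = 0.449.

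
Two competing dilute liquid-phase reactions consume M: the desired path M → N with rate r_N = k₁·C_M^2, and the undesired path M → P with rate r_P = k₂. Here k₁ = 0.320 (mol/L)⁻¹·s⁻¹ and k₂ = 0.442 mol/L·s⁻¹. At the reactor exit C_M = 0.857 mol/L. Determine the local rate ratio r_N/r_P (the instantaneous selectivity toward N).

S_{N/P} = r_N/r_P = (k₁·C_M^2)/(k₂) = (k₁/k₂)·C_M^2.
= (0.320×0.8570^2) / (0.442) = 0.2350/0.4420 = 0.532.
Since the desired path is higher order in M, keeping C_M high (PFR or concentrated feed) favours N.

0.532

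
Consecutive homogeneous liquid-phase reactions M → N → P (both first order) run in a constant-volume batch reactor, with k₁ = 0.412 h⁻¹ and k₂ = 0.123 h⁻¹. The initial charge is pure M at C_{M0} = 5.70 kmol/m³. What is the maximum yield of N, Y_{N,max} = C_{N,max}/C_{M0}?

0.598

At the optimum, C_{N,max}/C_{M0} = (k₁/k₂)^[k₂/(k₂−k₁)].
= (0.412/0.123)^(0.123/(0.123−0.412)) = (3.350)^(-0.4256) = 0.5978.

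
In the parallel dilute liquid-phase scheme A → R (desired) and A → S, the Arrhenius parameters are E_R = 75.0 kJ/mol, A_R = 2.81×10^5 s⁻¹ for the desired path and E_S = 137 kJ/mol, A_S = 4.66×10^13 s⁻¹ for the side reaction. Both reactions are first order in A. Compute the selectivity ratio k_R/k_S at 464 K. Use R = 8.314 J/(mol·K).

0.0576

k_R/k_S = (A_R/A_S)·exp[−(E_R−E_S)/(RT)] = (A_R/A_S)·exp[(E_S−E_R)/(RT)].
(E_S−E_R)/(RT) = (137−75.0)×10³/(8.314×464) = 62000/3858 = 16.07.
k_R/k_S = (2.81×10^5/4.66×10^13)·exp(16.07) = 6.030×10^-9 × 9.547×10^6 = 0.0576.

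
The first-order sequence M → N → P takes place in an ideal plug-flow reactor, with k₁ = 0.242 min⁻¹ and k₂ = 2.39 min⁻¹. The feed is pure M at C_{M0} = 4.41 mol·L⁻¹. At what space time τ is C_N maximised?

1.07 min

The intermediate peaks when r₁ = r₂, i.e. k₁e^(−k₁τ) = k₂e^(−k₂τ), giving τ_opt = ln(k₂/k₁)/(k₂−k₁).
= ln(2.39/0.242)/(2.39−0.242) = ln(9.876)/2.148 = 2.290/2.148 = 1.07 min.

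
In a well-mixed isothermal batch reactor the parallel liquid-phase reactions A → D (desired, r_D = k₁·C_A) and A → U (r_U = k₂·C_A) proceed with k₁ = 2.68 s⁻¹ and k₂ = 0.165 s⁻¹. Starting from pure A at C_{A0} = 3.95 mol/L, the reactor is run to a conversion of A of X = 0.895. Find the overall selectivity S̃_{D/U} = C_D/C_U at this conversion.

C_A = C_{A0}(1−X) = 0.4147 mol/L.
Both paths are first order in A, so the instantaneous fraction to D is constant: dC_D/d(−C_A) = k₁/(k₁+k₂) = 0.9420.
C_D = 0.9420·(C_{A0}−C_A) = 0.9420×3.535 = 3.33 mol/L.
C_U = (C_{A0}−C_A)−C_D = 0.2050 mol/L; S̃_{D/U} = 3.330/0.2050 = 16.2.

16.2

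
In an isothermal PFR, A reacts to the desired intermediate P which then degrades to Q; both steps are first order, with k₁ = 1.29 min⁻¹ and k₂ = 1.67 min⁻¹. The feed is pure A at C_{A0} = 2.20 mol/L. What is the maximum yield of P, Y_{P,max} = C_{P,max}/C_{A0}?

At the optimum, C_{P,max}/C_{A0} = (k₁/k₂)^[k₂/(k₂−k₁)].
= (1.29/1.67)^(1.67/(1.67−1.29)) = (0.7725)^(4.395) = 0.3215.

0.322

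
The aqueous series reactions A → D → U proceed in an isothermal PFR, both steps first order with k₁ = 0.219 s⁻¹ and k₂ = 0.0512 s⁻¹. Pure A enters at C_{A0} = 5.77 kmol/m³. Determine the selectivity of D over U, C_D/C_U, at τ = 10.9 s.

The intermediate concentration in a first-order A→B→C sequence is C_D = k₁C_{A0}(e^(−k₁τ) − e^(−k₂τ))/(k₂−k₁).
e^(−k₁τ) = e^(−0.219×10.9) = e^(−2.387) = 0.09190; e^(−k₂τ) = e^(−0.5581) = 0.5723.
C_D = 0.219×5.77/(0.0512−0.219) × (0.09190−0.5723) = (-7.531)×(-0.4804) = 3.618 kmol/m³.
C_A = C_{A0}e^(−k₁τ) = 0.5302 kmol/m³, so C_U = C_{A0}−C_A−C_D = 1.622 kmol/m³; C_D/C_U = 2.23.

2.23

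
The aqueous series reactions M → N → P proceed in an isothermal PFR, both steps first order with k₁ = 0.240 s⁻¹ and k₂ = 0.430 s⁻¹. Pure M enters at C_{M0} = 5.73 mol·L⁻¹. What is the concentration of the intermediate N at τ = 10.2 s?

The intermediate concentration in a first-order A→B→C sequence is C_N = k₁C_{M0}(e^(−k₁τ) − e^(−k₂τ))/(k₂−k₁).
e^(−k₁τ) = e^(−0.240×10.2) = e^(−2.448) = 0.08647; e^(−k₂τ) = e^(−4.386) = 0.01245.
C_N = 0.240×5.73/(0.430−0.240) × (0.08647−0.01245) = 7.238×0.07402 = 0.5357 mol·L⁻¹.

0.536 mol·L⁻¹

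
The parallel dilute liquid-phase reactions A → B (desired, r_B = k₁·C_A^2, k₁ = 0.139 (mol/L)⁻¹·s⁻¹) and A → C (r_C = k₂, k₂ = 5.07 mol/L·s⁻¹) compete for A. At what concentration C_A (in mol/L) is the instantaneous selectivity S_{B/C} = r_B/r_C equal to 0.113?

2.03 mol/L

S_{B/C} = (k₁/k₂)·C_A^2 ⇒ C_A = (S·k₂/k₁)^(0.5).
= (0.113×5.07/0.139)^(0.5) = (4.122)^(0.5) = 2.03 mol/L.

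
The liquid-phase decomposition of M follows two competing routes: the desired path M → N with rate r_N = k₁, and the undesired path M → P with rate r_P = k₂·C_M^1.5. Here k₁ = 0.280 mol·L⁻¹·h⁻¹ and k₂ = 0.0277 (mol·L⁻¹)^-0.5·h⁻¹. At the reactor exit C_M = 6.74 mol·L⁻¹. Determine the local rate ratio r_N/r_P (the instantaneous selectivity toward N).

S_{N/P} = r_N/r_P = (k₁)/(k₂·C_M^1.5) = (k₁/k₂)·C_M^-1.5.
= (0.280) / (0.0277×6.740^1.5) = 0.2800/0.4847 = 0.578.
The undesired path is higher order in M, so low C_M (CSTR or dilute feed) favours N.

0.578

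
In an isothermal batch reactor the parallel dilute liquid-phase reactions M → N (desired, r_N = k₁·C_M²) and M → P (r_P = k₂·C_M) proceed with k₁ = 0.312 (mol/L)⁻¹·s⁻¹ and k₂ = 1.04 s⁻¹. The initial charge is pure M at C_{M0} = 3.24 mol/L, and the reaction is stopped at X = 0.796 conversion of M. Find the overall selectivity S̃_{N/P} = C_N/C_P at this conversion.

C_M = C_{M0}(1−X) = 0.6610 mol/L.
Along a PFR/batch, dC_P/dC_M = −r_P/(r_N+r_P) = −k₂/(k₂+k₁·C_M).
Integrating from C_{M0} to C_M: C_P = (1.04/0.312)·ln[(1.04+0.312·3.24)/(1.04+0.312·0.661)] = 3.333·ln(2.051/1.246) = 1.661 mol/L.
Then C_N = (C_{M0}−C_M) − C_P = 2.579 − 1.661 = 0.9185 mol/L.
S̃_{N/P} = C_N/C_P = 0.9185/1.661 = 0.553.

0.553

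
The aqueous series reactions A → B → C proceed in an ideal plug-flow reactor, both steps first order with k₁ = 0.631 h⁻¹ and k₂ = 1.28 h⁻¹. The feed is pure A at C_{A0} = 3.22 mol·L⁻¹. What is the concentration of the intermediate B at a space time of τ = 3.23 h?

0.358 mol·L⁻¹

For first-order series with pure A initially, C_B(τ) = k₁C_{A0}/(k₂−k₁)·(e^(−k₁τ) − e^(−k₂τ)).
e^(−k₁τ) = e^(−0.631×3.23) = e^(−2.038) = 0.1303; e^(−k₂τ) = e^(−4.134) = 0.01601.
C_B = 0.631×3.22/(1.28−0.631) × (0.1303−0.01601) = 3.131×0.1143 = 0.3577 mol·L⁻¹.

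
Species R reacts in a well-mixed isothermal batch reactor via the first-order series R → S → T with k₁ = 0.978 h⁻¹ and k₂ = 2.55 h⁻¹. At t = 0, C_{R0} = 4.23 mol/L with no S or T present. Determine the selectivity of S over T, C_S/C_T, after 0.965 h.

For first-order series with pure R initially, C_S(t) = k₁C_{R0}/(k₂−k₁)·(e^(−k₁t) − e^(−k₂t)).
e^(−k₁t) = e^(−0.978×0.965) = e^(−0.9438) = 0.3892; e^(−k₂t) = e^(−2.461) = 0.08537.
C_S = 0.978×4.23/(2.55−0.978) × (0.3892−0.08537) = 2.632×0.3038 = 0.7995 mol/L.
C_R = C_{R0}e^(−k₁t) = 1.646 mol/L, so C_T = C_{R0}−C_R−C_S = 1.784 mol/L; C_S/C_T = 0.448.

0.448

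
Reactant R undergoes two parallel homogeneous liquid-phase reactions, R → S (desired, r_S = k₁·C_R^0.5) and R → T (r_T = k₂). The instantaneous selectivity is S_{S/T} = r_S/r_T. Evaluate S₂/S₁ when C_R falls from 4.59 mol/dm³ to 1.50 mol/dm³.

S_{S/T} = (k₁/k₂)·C_R^0.5, so S₂/S₁ = (C_{R,2}/C_{R,1})^0.5.
= (1.50/4.59)^0.5 = (0.3268)^0.5 = 0.572.
Selectivity toward S falls as C_R falls — high-concentration operation is favoured.

0.572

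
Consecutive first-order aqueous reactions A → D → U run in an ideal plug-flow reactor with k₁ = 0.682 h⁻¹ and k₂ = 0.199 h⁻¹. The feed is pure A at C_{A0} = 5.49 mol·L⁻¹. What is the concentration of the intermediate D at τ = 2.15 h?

The intermediate concentration in a first-order A→B→C sequence is C_D = k₁C_{A0}(e^(−k₁τ) − e^(−k₂τ))/(k₂−k₁).
e^(−k₁τ) = e^(−0.682×2.15) = e^(−1.466) = 0.2308; e^(−k₂τ) = e^(−0.4279) = 0.6519.
C_D = 0.682×5.49/(0.199−0.682) × (0.2308−0.6519) = (-7.752)×(-0.4211) = 3.265 mol·L⁻¹.

3.26 mol·L⁻¹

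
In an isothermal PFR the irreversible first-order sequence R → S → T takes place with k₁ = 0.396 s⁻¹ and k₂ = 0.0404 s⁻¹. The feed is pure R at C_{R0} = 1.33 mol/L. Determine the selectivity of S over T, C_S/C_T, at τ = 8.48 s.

For first-order series with pure R initially, C_S(τ) = k₁C_{R0}/(k₂−k₁)·(e^(−k₁τ) − e^(−k₂τ)).
e^(−k₁τ) = e^(−0.396×8.48) = e^(−3.358) = 0.03480; e^(−k₂τ) = e^(−0.3426) = 0.7099.
C_S = 0.396×1.33/(0.0404−0.396) × (0.03480−0.7099) = (-1.481)×(-0.6751) = 0.9999 mol/L.
C_R = C_{R0}e^(−k₁τ) = 0.04629 mol/L, so C_T = C_{R0}−C_R−C_S = 0.2838 mol/L; C_S/C_T = 3.52.

3.52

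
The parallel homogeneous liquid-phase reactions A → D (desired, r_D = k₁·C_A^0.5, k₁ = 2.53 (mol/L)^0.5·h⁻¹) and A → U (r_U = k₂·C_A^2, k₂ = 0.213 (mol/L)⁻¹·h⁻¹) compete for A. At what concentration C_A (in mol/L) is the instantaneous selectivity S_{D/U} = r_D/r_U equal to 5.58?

1.65 mol/L

S_{D/U} = (k₁/k₂)·C_A^-1.5 ⇒ C_A = (S·k₂/k₁)^(1/(-1.5)).
= (5.58×0.213/2.53)^(-0.6667) = (0.4698)^(-0.6667) = 1.65 mol/L.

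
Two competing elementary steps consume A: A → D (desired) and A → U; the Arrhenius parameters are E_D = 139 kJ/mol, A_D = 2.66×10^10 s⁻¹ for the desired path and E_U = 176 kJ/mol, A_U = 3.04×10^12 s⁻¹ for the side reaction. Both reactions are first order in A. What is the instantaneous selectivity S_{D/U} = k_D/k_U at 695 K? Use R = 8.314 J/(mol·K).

With equal orders, S_{D/U} = k_D/k_U = (A_D/A_U)·exp[(E_U−E_D)/(RT)].
(E_U−E_D)/(RT) = (176−139)×10³/(8.314×695) = 37000/5778 = 6.403.
k_D/k_U = (2.66×10^10/3.04×10^12)·exp(6.403) = 0.008750 × 603.9 = 5.28.
Since E_D < E_U, lowering the temperature improves selectivity toward D.

5.28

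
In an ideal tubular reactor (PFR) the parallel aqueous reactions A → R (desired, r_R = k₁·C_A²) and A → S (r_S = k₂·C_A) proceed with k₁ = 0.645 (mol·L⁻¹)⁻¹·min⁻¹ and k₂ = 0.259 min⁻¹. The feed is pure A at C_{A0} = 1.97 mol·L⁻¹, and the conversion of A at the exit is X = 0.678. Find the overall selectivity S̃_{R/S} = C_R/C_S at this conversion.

C_A = C_{A0}(1−X) = 0.6343 mol·L⁻¹.
Along a PFR/batch, dC_S/dC_A = −r_S/(r_R+r_S) = −k₂/(k₂+k₁·C_A).
Integrating from C_{A0} to C_A: C_S = (0.259/0.645)·ln[(0.259+0.645·1.97)/(0.259+0.645·0.634)] = 0.4016·ln(1.530/0.6681) = 0.3326 mol·L⁻¹.
Then C_R = (C_{A0}−C_A) − C_S = 1.336 − 0.3326 = 1.003 mol·L⁻¹.
S̃_{R/S} = C_R/C_S = 1.003/0.3326 = 3.02.

3.02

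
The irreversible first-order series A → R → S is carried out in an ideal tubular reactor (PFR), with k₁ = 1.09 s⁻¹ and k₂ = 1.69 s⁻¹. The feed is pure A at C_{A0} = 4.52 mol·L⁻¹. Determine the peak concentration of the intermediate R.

1.31 mol·L⁻¹

At the optimum, C_{R,max}/C_{A0} = (k₁/k₂)^[k₂/(k₂−k₁)].
= (1.09/1.69)^(1.69/(1.69−1.09)) = (0.6450)^(2.817) = 0.2908.
C_{R,max} = 0.2908×4.52 = 1.31 mol·L⁻¹.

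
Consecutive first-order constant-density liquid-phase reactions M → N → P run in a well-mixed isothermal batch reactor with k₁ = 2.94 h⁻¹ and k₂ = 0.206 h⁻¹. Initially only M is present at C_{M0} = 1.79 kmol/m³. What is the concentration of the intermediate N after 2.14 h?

Solving the coupled first-order balances gives C_N(t) = [k₁/(k₂−k₁)]·C_{M0}·(e^(−k₁t) − e^(−k₂t)).
e^(−k₁t) = e^(−2.94×2.14) = e^(−6.292) = 0.001852; e^(−k₂t) = e^(−0.4408) = 0.6435.
C_N = 2.94×1.79/(0.206−2.94) × (0.001852−0.6435) = (-1.925)×(-0.6416) = 1.235 kmol/m³.

1.24 kmol/m³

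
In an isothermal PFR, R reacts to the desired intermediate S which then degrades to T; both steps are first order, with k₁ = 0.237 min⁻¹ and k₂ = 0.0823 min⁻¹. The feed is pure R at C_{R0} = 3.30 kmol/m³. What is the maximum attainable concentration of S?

1.88 kmol/m³

At the optimum, C_{S,max}/C_{R0} = (k₁/k₂)^[k₂/(k₂−k₁)].
= (0.237/0.0823)^(0.0823/(0.0823−0.237)) = (2.880)^(-0.5320) = 0.5697.
C_{S,max} = 0.5697×3.30 = 1.88 kmol/m³.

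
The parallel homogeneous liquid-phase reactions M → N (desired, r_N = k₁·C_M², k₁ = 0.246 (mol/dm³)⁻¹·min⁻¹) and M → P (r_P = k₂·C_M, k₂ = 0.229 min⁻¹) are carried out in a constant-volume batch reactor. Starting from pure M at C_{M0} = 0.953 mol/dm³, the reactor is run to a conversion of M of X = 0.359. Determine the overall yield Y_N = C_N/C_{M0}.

0.163

C_M = C_{M0}(1−X) = 0.6109 mol/dm³.
Along a PFR/batch, dC_P/dC_M = −r_P/(r_N+r_P) = −k₂/(k₂+k₁·C_M).
Integrating from C_{M0} to C_M: C_P = (0.229/0.246)·ln[(0.229+0.246·0.953)/(0.229+0.246·0.611)] = 0.9309·ln(0.4634/0.3793) = 0.1866 mol/dm³.
Then C_N = (C_{M0}−C_M) − C_P = 0.3421 − 0.1866 = 0.1556 mol/dm³.
Y_N = C_N/C_{M0} = 0.1556/0.953 = 0.163.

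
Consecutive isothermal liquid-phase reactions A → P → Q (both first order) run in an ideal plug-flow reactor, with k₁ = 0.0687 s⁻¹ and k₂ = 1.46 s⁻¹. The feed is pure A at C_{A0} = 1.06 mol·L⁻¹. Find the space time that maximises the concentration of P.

2.20 s

The intermediate peaks when r₁ = r₂, i.e. k₁e^(−k₁τ) = k₂e^(−k₂τ), giving τ_opt = ln(k₂/k₁)/(k₂−k₁).
= ln(1.46/0.0687)/(1.46−0.0687) = ln(21.25)/1.391 = 3.056/1.391 = 2.20 s.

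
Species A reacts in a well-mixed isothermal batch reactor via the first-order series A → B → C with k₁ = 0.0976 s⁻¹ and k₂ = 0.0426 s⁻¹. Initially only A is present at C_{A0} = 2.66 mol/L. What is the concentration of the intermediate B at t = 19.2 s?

1.36 mol/L

The intermediate concentration in a first-order A→B→C sequence is C_B = k₁C_{A0}(e^(−k₁t) − e^(−k₂t))/(k₂−k₁).
e^(−k₁t) = e^(−0.0976×19.2) = e^(−1.874) = 0.1535; e^(−k₂t) = e^(−0.8179) = 0.4413.
C_B = 0.0976×2.66/(0.0426−0.0976) × (0.1535−0.4413) = (-4.720)×(-0.2878) = 1.359 mol/L.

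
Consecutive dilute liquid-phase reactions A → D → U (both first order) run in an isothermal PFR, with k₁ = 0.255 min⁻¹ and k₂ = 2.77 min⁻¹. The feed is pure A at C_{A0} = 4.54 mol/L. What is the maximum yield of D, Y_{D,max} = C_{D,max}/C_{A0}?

0.0723

At the optimum, C_{D,max}/C_{A0} = (k₁/k₂)^[k₂/(k₂−k₁)].
= (0.255/2.77)^(2.77/(2.77−0.255)) = (0.09206)^(1.101) = 0.07228.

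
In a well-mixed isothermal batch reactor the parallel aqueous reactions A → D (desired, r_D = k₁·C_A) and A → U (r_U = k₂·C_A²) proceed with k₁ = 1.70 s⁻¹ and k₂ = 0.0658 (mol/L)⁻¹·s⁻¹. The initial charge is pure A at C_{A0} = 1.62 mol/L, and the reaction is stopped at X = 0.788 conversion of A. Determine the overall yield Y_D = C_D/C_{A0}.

0.759

C_A = C_{A0}(1−X) = 0.3434 mol/L.
Along a PFR/batch, dC_D/dC_A = −r_D/(r_D+r_U) = −k₁/(k₁+k₂·C_A).
Integrating from C_{A0} to C_A: C_D = (1.70/0.0658)·ln[(1.70+0.0658·1.62)/(1.70+0.0658·0.343)] = 25.84·ln(1.807/1.723) = 1.230 mol/L.
Y_D = C_D/C_{A0} = 1.230/1.62 = 0.759.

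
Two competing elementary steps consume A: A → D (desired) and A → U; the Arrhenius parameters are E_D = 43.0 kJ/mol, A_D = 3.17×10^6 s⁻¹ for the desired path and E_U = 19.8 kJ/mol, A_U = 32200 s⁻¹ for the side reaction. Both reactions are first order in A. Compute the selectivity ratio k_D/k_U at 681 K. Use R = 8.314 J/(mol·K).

Since both paths have the same order in A, the concentration cancels and S_{D/U} = k_D/k_U = (A_D/A_U)·exp[(E_U−E_D)/(RT)].
(E_U−E_D)/(RT) = (19.8−43.0)×10³/(8.314×681) = -23200/5662 = -4.098.
k_D/k_U = (3.17×10^6/32200)·exp(-4.098) = 98.45 × 0.01661 = 1.64.
Since E_D > E_U, raising the temperature improves selectivity toward D.

1.64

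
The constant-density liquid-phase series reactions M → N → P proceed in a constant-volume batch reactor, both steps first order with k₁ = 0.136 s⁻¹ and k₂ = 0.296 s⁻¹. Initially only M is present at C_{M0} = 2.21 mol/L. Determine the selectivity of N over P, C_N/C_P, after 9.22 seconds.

0.355

The intermediate concentration in a first-order A→B→C sequence is C_N = k₁C_{M0}(e^(−k₁t) − e^(−k₂t))/(k₂−k₁).
e^(−k₁t) = e^(−0.136×9.22) = e^(−1.254) = 0.2854; e^(−k₂t) = e^(−2.729) = 0.06528.
C_N = 0.136×2.21/(0.296−0.136) × (0.2854−0.06528) = 1.879×0.2201 = 0.4135 mol/L.
C_M = C_{M0}e^(−k₁t) = 0.6307 mol/L, so C_P = C_{M0}−C_M−C_N = 1.166 mol/L; C_N/C_P = 0.355.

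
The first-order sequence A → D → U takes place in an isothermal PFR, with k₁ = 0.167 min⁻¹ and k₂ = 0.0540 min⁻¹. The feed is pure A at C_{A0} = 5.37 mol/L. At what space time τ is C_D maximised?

For first-order series the maximum of C_D occurs at τ_opt = ln(k₂/k₁)/(k₂−k₁).
= ln(0.0540/0.167)/(0.0540−0.167) = ln(0.3234)/-0.1130 = -1.129/-0.1130 = 9.99 min.

9.99 min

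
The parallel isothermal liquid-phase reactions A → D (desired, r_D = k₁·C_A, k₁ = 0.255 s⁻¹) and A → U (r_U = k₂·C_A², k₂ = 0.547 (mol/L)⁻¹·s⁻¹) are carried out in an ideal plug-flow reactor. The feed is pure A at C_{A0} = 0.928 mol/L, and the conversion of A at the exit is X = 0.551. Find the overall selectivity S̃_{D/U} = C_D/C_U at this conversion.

0.714

C_A = C_{A0}(1−X) = 0.4167 mol/L.
Along a PFR/batch, dC_D/dC_A = −r_D/(r_D+r_U) = −k₁/(k₁+k₂·C_A).
Integrating from C_{A0} to C_A: C_D = (0.255/0.547)·ln[(0.255+0.547·0.928)/(0.255+0.547·0.417)] = 0.4662·ln(0.7626/0.4829) = 0.2130 mol/L.
C_U = (C_{A0}−C_A)−C_D = 0.2983 mol/L; S̃_{D/U} = 0.2130/0.2983 = 0.714.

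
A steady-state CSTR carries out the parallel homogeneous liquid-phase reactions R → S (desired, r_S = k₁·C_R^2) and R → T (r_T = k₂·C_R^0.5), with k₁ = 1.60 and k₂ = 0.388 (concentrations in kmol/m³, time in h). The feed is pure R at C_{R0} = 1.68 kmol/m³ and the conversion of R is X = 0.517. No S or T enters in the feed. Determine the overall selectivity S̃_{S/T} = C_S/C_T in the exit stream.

Exit C_R = C_{R0}(1−X) = 1.68×0.483 = 0.8114 kmol/m³.
Rates in a CSTR are evaluated at the outlet concentration: r_S = 1.60×0.8114^2 = 1.053, r_T = 0.388×0.8114^0.5 = 0.3495.
Overall selectivity = C_S/C_T = r_Sτ/(r_Tτ) = r_S/r_T = 3.01.

3.01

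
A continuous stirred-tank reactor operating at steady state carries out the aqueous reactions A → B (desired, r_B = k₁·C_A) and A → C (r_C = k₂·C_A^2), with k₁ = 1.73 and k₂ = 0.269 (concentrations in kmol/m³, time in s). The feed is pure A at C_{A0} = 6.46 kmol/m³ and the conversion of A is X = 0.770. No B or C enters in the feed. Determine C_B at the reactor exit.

Exit C_A = C_{A0}(1−X) = 6.46×0.230 = 1.486 kmol/m³.
A CSTR operates uniformly at the exit composition, giving r_B = 2.570 and r_C = 0.5938 (each k·C_A^n at C_A = 1.486).
Fraction of consumed A going to B: r_B/(r_B+r_C) = 0.8123.
C_B = 0.8123·C_{A0}·X = 0.8123×6.46×0.770 = 4.04 kmol/m³.

4.04 kmol/m³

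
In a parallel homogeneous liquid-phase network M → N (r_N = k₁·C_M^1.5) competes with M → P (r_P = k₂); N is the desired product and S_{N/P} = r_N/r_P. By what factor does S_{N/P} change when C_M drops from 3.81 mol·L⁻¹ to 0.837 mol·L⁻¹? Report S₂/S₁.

0.103

S_{N/P} = (k₁/k₂)·C_M^1.5, so S₂/S₁ = (C_{M,2}/C_{M,1})^1.5.
= (0.837/3.81)^1.5 = (0.2197)^1.5 = 0.103.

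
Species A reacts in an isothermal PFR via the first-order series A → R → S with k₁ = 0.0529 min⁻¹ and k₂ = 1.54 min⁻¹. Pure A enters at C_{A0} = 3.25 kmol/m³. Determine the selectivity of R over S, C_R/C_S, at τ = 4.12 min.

Solving the coupled first-order balances gives C_R(τ) = [k₁/(k₂−k₁)]·C_{A0}·(e^(−k₁τ) − e^(−k₂τ)).
e^(−k₁τ) = e^(−0.0529×4.12) = e^(−0.2179) = 0.8042; e^(−k₂τ) = e^(−6.345) = 0.001756.
C_R = 0.0529×3.25/(1.54−0.0529) × (0.8042−0.001756) = 0.1156×0.8024 = 0.09277 kmol/m³.
C_A = C_{A0}e^(−k₁τ) = 2.614 kmol/m³, so C_S = C_{A0}−C_A−C_R = 0.5437 kmol/m³; C_R/C_S = 0.171.

0.171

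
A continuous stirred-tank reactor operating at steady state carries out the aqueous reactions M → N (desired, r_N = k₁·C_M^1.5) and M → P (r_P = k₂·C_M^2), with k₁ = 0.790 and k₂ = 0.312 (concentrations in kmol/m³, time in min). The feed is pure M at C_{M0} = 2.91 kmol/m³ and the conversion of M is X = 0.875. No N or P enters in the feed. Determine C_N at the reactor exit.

Exit C_M = C_{M0}(1−X) = 2.91×0.125 = 0.3638 kmol/m³.
A CSTR operates uniformly at the exit composition, giving r_N = 0.1733 and r_P = 0.04128 (each k·C_M^n at C_M = 0.3638).
Fraction of consumed M going to N: r_N/(r_N+r_P) = 0.8076.
C_N = 0.8076·C_{M0}·X = 0.8076×2.91×0.875 = 2.06 kmol/m³.

2.06 kmol/m³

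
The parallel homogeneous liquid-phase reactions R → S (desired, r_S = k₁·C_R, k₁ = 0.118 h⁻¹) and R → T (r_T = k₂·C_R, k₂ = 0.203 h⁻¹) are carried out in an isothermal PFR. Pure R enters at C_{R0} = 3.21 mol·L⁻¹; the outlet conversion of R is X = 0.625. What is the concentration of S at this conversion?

0.738 mol·L⁻¹

C_R = C_{R0}(1−X) = 1.204 mol·L⁻¹.
Both paths are first order in R, so the instantaneous fraction to S is constant: dC_S/d(−C_R) = k₁/(k₁+k₂) = 0.3676.
C_S = 0.3676·(C_{R0}−C_R) = 0.3676×2.006 = 0.738 mol·L⁻¹.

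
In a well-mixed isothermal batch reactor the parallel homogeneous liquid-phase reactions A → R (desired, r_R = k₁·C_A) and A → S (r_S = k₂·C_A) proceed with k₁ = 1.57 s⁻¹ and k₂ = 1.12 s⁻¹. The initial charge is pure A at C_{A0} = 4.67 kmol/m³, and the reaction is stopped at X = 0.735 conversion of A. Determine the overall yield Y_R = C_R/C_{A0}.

0.429

C_A = C_{A0}(1−X) = 1.238 kmol/m³.
Both paths are first order in A, so the instantaneous fraction to R is constant: dC_R/d(−C_A) = k₁/(k₁+k₂) = 0.5836.
C_R = 0.5836·(C_{A0}−C_A) = 0.5836×3.432 = 2.00 kmol/m³.
Y_R = C_R/C_{A0} = 2.003/4.67 = 0.429.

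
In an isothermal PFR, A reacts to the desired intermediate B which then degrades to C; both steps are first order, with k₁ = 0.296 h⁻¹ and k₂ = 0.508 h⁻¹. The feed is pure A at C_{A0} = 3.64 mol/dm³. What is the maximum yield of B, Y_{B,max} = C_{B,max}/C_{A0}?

0.274

Evaluating C_B at τ_opt = ln(k₂/k₁)/(k₂−k₁) gives C_{B,max}/C_{A0} = (k₁/k₂)^[k₂/(k₂−k₁)].
= (0.296/0.508)^(0.508/(0.508−0.296)) = (0.5827)^(2.396) = 0.2741.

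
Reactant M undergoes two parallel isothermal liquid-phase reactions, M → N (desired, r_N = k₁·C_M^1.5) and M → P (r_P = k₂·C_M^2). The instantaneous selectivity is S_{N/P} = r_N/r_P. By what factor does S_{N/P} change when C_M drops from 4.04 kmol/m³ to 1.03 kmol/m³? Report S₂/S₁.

1.98

S_{N/P} = (k₁/k₂)·C_M^-0.5, so S₂/S₁ = (C_{M,2}/C_{M,1})^-0.5.
= (1.03/4.04)^(-0.5) = (0.2550)^(-0.5) = 1.98.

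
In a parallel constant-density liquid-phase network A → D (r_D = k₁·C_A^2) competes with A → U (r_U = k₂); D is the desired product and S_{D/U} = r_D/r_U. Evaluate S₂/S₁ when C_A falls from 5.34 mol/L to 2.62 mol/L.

S_{D/U} = (k₁/k₂)·C_A^2, so S₂/S₁ = (C_{A,2}/C_{A,1})^2.
= (2.62/5.34)^2 = (0.4906)^2 = 0.241.
Selectivity toward D falls as C_A falls — high-concentration operation is favoured.

0.241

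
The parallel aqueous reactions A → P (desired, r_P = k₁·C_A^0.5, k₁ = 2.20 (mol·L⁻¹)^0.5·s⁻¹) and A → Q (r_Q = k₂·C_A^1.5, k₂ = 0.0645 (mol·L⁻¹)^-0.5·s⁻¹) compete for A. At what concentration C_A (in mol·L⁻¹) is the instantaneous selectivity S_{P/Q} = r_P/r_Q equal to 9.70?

S_{P/Q} = (k₁/k₂)·C_A⁻¹ ⇒ C_A = (S·k₂/k₁)^(-1).
= (9.70×0.0645/2.20)^(-1) = (0.2844)^(-1) = 3.52 mol·L⁻¹.

3.52 mol·L⁻¹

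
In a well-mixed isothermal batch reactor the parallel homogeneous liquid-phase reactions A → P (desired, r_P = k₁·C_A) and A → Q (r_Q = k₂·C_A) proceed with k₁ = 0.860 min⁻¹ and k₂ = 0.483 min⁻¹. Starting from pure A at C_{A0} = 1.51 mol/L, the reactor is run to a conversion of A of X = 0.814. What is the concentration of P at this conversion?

C_A = C_{A0}(1−X) = 0.2809 mol/L.
Both paths are first order in A, so the instantaneous fraction to P is constant: dC_P/d(−C_A) = k₁/(k₁+k₂) = 0.6404.
C_P = 0.6404·(C_{A0}−C_A) = 0.6404×1.229 = 0.787 mol/L.

0.787 mol/L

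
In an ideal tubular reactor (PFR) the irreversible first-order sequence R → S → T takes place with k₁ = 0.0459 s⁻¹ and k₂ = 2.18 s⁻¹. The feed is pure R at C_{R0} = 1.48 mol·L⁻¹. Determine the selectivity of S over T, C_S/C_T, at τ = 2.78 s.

The intermediate concentration in a first-order A→B→C sequence is C_S = k₁C_{R0}(e^(−k₁τ) − e^(−k₂τ))/(k₂−k₁).
e^(−k₁τ) = e^(−0.0459×2.78) = e^(−0.1276) = 0.8802; e^(−k₂τ) = e^(−6.060) = 0.002333.
C_S = 0.0459×1.48/(2.18−0.0459) × (0.8802−0.002333) = 0.03183×0.8779 = 0.02794 mol·L⁻¹.
C_R = C_{R0}e^(−k₁τ) = 1.303 mol·L⁻¹, so C_T = C_{R0}−C_R−C_S = 0.1494 mol·L⁻¹; C_S/C_T = 0.187.

0.187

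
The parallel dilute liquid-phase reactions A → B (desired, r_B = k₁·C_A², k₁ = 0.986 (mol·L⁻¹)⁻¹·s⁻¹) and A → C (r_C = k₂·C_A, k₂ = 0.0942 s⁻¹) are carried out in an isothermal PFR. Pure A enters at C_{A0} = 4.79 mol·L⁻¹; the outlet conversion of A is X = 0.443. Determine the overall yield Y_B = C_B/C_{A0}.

0.432

C_A = C_{A0}(1−X) = 2.668 mol·L⁻¹.
Along a PFR/batch, dC_C/dC_A = −r_C/(r_B+r_C) = −k₂/(k₂+k₁·C_A).
Integrating from C_{A0} to C_A: C_C = (0.0942/0.986)·ln[(0.0942+0.986·4.79)/(0.0942+0.986·2.67)] = 0.09554·ln(4.817/2.725) = 0.05443 mol·L⁻¹.
Then C_B = (C_{A0}−C_A) − C_C = 2.122 − 0.05443 = 2.068 mol·L⁻¹.
Y_B = C_B/C_{A0} = 2.068/4.79 = 0.432.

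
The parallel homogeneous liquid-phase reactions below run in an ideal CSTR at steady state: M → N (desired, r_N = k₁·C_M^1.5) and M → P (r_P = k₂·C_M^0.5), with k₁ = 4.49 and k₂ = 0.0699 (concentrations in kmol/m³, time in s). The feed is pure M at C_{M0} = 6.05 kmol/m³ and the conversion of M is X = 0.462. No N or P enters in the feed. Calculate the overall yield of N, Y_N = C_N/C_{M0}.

Exit C_M = C_{M0}(1−X) = 6.05×0.538 = 3.255 kmol/m³.
A CSTR operates uniformly at the exit composition, giving r_N = 26.37 and r_P = 0.1261 (each k·C_M^n at C_M = 3.255).
Fraction of consumed M going to N: r_N/(r_N+r_P) = 0.9952.
C_N = 0.9952·C_{M0}·X = 0.9952×6.05×0.462 = 2.78 kmol/m³; Y_N = C_N/C_{M0} = 0.460.

0.460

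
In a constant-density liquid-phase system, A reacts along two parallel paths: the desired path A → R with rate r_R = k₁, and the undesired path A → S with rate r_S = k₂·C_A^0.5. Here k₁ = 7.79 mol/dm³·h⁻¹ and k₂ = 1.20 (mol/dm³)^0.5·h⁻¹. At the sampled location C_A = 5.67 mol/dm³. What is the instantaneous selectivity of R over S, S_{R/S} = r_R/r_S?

S_{R/S} = r_R/r_S = (k₁)/(k₂·C_A^0.5) = (k₁/k₂)·C_A^-0.5.
= (7.79) / (1.20×5.670^0.5) = 7.790/2.857 = 2.73.

2.73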